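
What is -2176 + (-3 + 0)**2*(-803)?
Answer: -9403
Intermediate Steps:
-2176 + (-3 + 0)**2*(-803) = -2176 + (-3)**2*(-803) = -2176 + 9*(-803) = -2176 - 7227 = -9403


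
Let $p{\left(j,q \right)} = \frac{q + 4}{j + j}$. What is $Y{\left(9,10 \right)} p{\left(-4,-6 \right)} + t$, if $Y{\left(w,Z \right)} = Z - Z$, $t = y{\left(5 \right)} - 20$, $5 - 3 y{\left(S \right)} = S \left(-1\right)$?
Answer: $- \frac{50}{3} \approx -16.667$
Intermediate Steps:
$y{\left(S \right)} = \frac{5}{3} + \frac{S}{3}$ ($y{\left(S \right)} = \frac{5}{3} - \frac{S \left(-1\right)}{3} = \frac{5}{3} - \frac{\left(-1\right) S}{3} = \frac{5}{3} + \frac{S}{3}$)
$p{\left(j,q \right)} = \frac{4 + q}{2 j}$
$t = - \frac{50}{3}$ ($t = \left(\frac{5}{3} + \frac{1}{3} \cdot 5\right) - 20 = \left(\frac{5}{3} + \frac{5}{3}\right) - 20 = \frac{10}{3} - 20 = - \frac{50}{3} \approx -16.667$)
$Y{\left(w,Z \right)} = 0$
$Y{\left(9,10 \right)} p{\left(-4,-6 \right)} + t = 0 \frac{4 - 6}{2 \left(-4\right)} - \frac{50}{3} = 0 \cdot \frac{1}{2} \left(- \frac{1}{4}\right) \left(-2\right) - \frac{50}{3} = 0 \cdot \frac{1}{4} - \frac{50}{3} = 0 - \frac{50}{3} = - \frac{50}{3}$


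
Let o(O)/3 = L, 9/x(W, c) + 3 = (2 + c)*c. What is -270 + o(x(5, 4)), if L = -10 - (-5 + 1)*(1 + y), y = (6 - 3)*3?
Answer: -180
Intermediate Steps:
y = 9 (y = 3*3 = 9)
x(W, c) = 9/(-3 + c*(2 + c)) (x(W, c) = 9/(-3 + (2 + c)*c) = 9/(-3 + c*(2 + c)))
L = 30 (L = -10 - (-5 + 1)*(1 + 9) = -10 - (-4)*10 = -10 - 1*(-40) = -10 + 40 = 30)
o(O) = 90 (o(O) = 3*30 = 90)
-270 + o(x(5, 4)) = -270 + 90 = -180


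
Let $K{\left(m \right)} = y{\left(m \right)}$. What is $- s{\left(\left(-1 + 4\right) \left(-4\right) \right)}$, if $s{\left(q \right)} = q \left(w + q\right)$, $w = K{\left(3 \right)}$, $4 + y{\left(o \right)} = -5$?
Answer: $-252$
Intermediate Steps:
$y{\left(o \right)} = -9$ ($y{\left(o \right)} = -4 - 5 = -9$)
$K{\left(m \right)} = -9$
$w = -9$
$s{\left(q \right)} = q \left(-9 + q\right)$
$- s{\left(\left(-1 + 4\right) \left(-4\right) \right)} = - \left(-1 + 4\right) \left(-4\right) \left(-9 + \left(-1 + 4\right) \left(-4\right)\right) = - 3 \left(-4\right) \left(-9 + 3 \left(-4\right)\right) = - \left(-12\right) \left(-9 - 12\right) = - \left(-12\right) \left(-21\right) = \left(-1\right) 252 = -252$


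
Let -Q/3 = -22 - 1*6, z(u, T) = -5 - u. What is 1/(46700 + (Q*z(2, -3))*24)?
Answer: 1/32588 ≈ 3.0686e-5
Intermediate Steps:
Q = 84 (Q = -3*(-22 - 1*6) = -3*(-22 - 6) = -3*(-28) = 84)
1/(46700 + (Q*z(2, -3))*24) = 1/(46700 + (84*(-5 - 1*2))*24) = 1/(46700 + (84*(-5 - 2))*24) = 1/(46700 + (84*(-7))*24) = 1/(46700 - 588*24) = 1/(46700 - 14112) = 1/32588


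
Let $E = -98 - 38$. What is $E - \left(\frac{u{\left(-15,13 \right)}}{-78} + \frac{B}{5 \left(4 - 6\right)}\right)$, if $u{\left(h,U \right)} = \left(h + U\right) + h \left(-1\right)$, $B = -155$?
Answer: $- \frac{454}{3} \approx -151.33$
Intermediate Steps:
$u{\left(h,U \right)} = U$ ($u{\left(h,U \right)} = \left(U + h\right) - h = U$)
$E = -136$ ($E = -98 - 38 = -136$)
$E - \left(\frac{u{\left(-15,13 \right)}}{-78} + \frac{B}{5 \left(4 - 6\right)}\right) = -136 - \left(\frac{13}{-78} - \frac{155}{5 \left(4 - 6\right)}\right) = -136 - \left(13 \left(- \frac{1}{78}\right) - \frac{155}{5 \left(-2\right)}\right) = -136 - \left(- \frac{1}{6} - \frac{155}{-10}\right) = -136 - \left(- \frac{1}{6} - - \frac{31}{2}\right) = -136 - \left(- \frac{1}{6} + \frac{31}{2}\right) = -136 - \frac{46}{3} = - \frac{454}{3}$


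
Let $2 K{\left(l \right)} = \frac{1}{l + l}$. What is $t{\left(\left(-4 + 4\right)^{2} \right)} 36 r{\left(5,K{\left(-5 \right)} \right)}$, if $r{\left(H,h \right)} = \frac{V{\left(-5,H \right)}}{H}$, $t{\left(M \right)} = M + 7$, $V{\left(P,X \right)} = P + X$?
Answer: $0$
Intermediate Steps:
$t{\left(M \right)} = 7 + M$
$K{\left(l \right)} = \frac{1}{4 l}$ ($K{\left(l \right)} = \frac{1}{2 \left(l + l\right)} = \frac{1}{2 \cdot 2 l} = \frac{\frac{1}{2} \frac{1}{l}}{2} = \frac{1}{4 l}$)
$r{\left(H,h \right)} = \frac{-5 + H}{H}$
$t{\left(\left(-4 + 4\right)^{2} \right)} 36 r{\left(5,K{\left(-5 \right)} \right)} = \left(7 + \left(-4 + 4\right)^{2}\right) 36 \frac{-5 + 5}{5} = \left(7 + 0^{2}\right) 36 \cdot \frac{1}{5} \cdot 0 = \left(7 + 0\right) 36 \cdot 0 = 7 \cdot 36 \cdot 0 = 252 \cdot 0 = 0$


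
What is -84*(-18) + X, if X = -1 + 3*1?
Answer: 1514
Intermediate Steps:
X = 2 (X = -1 + 3 = 2)
-84*(-18) + X = -84*(-18) + 2 = 1512 + 2 = 1514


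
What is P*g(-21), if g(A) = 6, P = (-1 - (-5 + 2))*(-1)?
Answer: -12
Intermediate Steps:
P = -2 (P = (-1 - 1*(-3))*(-1) = (-1 + 3)*(-1) = 2*(-1) = -2)
P*g(-21) = -2*6 = -12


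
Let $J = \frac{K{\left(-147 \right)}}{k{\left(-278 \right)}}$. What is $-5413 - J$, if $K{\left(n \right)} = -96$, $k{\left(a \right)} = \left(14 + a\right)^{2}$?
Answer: $- \frac{3929837}{726} \approx -5413.0$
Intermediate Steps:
$J = - \frac{1}{726}$ ($J = - \frac{96}{\left(14 - 278\right)^{2}} = - \frac{96}{\left(-264\right)^{2}} = - \frac{96}{69696} = \left(-96\right) \frac{1}{69696} = - \frac{1}{726} \approx -0.0013774$)
$-5413 - J = -5413 - - \frac{1}{726} = -5413 + \frac{1}{726} = - \frac{3929837}{726}$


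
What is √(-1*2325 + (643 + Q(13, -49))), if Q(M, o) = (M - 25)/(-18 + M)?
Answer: I*√41990/5 ≈ 40.983*I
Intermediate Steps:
Q(M, o) = (-25 + M)/(-18 + M)
√(-1*2325 + (643 + Q(13, -49))) = √(-1*2325 + (643 + (-25 + 13)/(-18 + 13))) = √(-2325 + (643 - 12/(-5))) = √(-2325 + (643 - ⅕*(-12))) = √(-2325 + (643 + 12/5)) = √(-2325 + 3227/5) = √(-8398/5) = I*√41990/5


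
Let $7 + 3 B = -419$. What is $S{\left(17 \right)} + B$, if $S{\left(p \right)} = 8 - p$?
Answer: $-151$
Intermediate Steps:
$B = -142$ ($B = - \frac{7}{3} + \frac{1}{3} \left(-419\right) = - \frac{7}{3} - \frac{419}{3} = -142$)
$S{\left(17 \right)} + B = \left(8 - 17\right) - 142 = -9 - 142 = -151$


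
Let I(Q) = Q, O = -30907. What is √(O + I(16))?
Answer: I*√30891 ≈ 175.76*I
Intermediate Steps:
√(O + I(16)) = √(-30907 + 16) = √(-30891) = I*√30891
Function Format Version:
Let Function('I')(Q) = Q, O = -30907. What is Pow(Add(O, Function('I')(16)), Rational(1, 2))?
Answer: Mul(I, Pow(30891, Rational(1, 2))) ≈ Mul(175.76, I)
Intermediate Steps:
Pow(Add(O, Function('I')(16)), Rational(1, 2)) = Pow(Add(-30907, 16), Rational(1, 2)) = Pow(-30891, Rational(1, 2)) = Mul(I, Pow(30891, Rational(1, 2)))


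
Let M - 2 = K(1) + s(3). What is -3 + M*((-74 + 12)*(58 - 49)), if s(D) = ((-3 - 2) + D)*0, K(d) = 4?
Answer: -3351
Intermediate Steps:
s(D) = 0 (s(D) = (-5 + D)*0 = 0)
M = 6 (M = 2 + (4 + 0) = 2 + 4 = 6)
-3 + M*((-74 + 12)*(58 - 49)) = -3 + 6*((-74 + 12)*(58 - 49)) = -3 + 6*(-62*9) = -3 + 6*(-558) = -3 - 3348 = -3351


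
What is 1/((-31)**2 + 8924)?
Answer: 1/9885 ≈ 0.00010116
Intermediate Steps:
1/((-31)**2 + 8924) = 1/(961 + 8924) = 1/9885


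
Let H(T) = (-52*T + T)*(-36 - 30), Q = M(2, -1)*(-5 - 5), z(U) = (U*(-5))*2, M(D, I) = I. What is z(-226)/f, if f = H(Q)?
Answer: 113/1683 ≈ 0.067142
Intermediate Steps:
z(U) = -10*U (z(U) = -5*U*2 = -10*U)
Q = 10 (Q = -(-5 - 5) = -1*(-10) = 10)
H(T) = 3366*T (H(T) = -51*T*(-66) = 3366*T)
f = 33660 (f = 3366*10 = 33660)
z(-226)/f = -10*(-226)/33660 = 2260*(1/33660) = 113/1683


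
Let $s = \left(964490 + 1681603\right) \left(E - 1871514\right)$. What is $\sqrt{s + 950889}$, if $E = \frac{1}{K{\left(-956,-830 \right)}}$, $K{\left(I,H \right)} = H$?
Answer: $\frac{i \sqrt{3411569992437922890}}{830} \approx 2.2254 \cdot 10^{6} i$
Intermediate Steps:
$E = - \frac{1}{830}$ ($E = \frac{1}{-830} = - \frac{1}{830} \approx -0.0012048$)
$s = - \frac{4110326081331753}{830}$ ($s = \left(964490 + 1681603\right) \left(- \frac{1}{830} - 1871514\right) = 2646093 \left(- \frac{1553356621}{830}\right) = - \frac{4110326081331753}{830} \approx -4.9522 \cdot 10^{12}$)
$\sqrt{s + 950889} = \sqrt{- \frac{4110326081331753}{830} + 950889} = \sqrt{- \frac{4110325292093883}{830}} = \frac{i \sqrt{3411569992437922890}}{830}$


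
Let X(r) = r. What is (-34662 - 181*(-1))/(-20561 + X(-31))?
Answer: 34481/20592 ≈ 1.6745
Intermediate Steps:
(-34662 - 181*(-1))/(-20561 + X(-31)) = (-34662 - 181*(-1))/(-20561 - 31) = (-34662 + 181)/(-20592) = -34481*(-1/20592) = 34481/20592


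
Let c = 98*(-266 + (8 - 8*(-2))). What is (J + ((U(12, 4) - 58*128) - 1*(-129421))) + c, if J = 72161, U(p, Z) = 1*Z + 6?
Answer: 170452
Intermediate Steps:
U(p, Z) = 6 + Z (U(p, Z) = Z + 6 = 6 + Z)
c = -23716 (c = 98*(-266 + (8 + 16)) = 98*(-266 + 24) = 98*(-242) = -23716)
(J + ((U(12, 4) - 58*128) - 1*(-129421))) + c = (72161 + (((6 + 4) - 58*128) - 1*(-129421))) - 23716 = (72161 + ((10 - 7424) + 129421)) - 23716 = (72161 + (-7414 + 129421)) - 23716 = (72161 + 122007) - 23716 = 194168 - 23716 = 170452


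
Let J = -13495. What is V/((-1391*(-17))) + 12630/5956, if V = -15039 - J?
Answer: 144732773/70420766 ≈ 2.0553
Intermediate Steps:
V = -1544 (V = -15039 - 1*(-13495) = -15039 + 13495 = -1544)
V/((-1391*(-17))) + 12630/5956 = -1544/((-1391*(-17))) + 12630/5956 = -1544/23647 + 12630*(1/5956) = -1544*1/23647 + 6315/2978 = -1544/23647 + 6315/2978 = 144732773/70420766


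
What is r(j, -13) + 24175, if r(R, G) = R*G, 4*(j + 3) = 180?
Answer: 23629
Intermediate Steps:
j = 42 (j = -3 + (1/4)*180 = -3 + 45 = 42)
r(R, G) = G*R
r(j, -13) + 24175 = -13*42 + 24175 = -546 + 24175 = 23629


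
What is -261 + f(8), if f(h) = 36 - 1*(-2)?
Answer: -223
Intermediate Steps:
f(h) = 38 (f(h) = 36 + 2 = 38)
-261 + f(8) = -261 + 38 = -223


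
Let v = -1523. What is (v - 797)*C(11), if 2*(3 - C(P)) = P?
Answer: 5800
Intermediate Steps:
C(P) = 3 - P/2
(v - 797)*C(11) = (-1523 - 797)*(3 - ½*11) = -2320*(3 - 11/2) = -2320*(-5/2) = 5800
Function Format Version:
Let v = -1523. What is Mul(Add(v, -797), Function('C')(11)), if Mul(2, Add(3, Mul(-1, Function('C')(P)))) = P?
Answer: 5800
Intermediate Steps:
Function('C')(P) = Add(3, Mul(Rational(-1, 2), P))
Mul(Add(v, -797), Function('C')(11)) = Mul(Add(-1523, -797), Add(3, Mul(Rational(-1, 2), 11))) = Mul(-2320, Add(3, Rational(-11, 2))) = Mul(-2320, Rational(-5, 2)) = 5800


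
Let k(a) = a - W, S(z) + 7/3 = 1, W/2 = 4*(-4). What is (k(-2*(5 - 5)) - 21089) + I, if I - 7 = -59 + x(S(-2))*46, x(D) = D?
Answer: -63511/3 ≈ -21170.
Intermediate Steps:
W = -32 (W = 2*(4*(-4)) = 2*(-16) = -32)
S(z) = -4/3 (S(z) = -7/3 + 1 = -4/3)
I = -340/3 (I = 7 + (-59 - 4/3*46) = 7 + (-59 - 184/3) = 7 - 361/3 = -340/3 ≈ -113.33)
k(a) = 32 + a (k(a) = a - 1*(-32) = a + 32 = 32 + a)
(k(-2*(5 - 5)) - 21089) + I = ((32 - 2*(5 - 5)) - 21089) - 340/3 = ((32 - 2*0) - 21089) - 340/3 = ((32 + 0) - 21089) - 340/3 = (32 - 21089) - 340/3 = -21057 - 340/3 = -63511/3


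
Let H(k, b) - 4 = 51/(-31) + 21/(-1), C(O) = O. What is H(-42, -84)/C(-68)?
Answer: 17/62 ≈ 0.27419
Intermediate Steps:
H(k, b) = -578/31 (H(k, b) = 4 + (51/(-31) + 21/(-1)) = 4 + (51*(-1/31) + 21*(-1)) = 4 + (-51/31 - 21) = 4 - 702/31 = -578/31)
H(-42, -84)/C(-68) = -578/31/(-68) = -578/31*(-1/68) = 17/62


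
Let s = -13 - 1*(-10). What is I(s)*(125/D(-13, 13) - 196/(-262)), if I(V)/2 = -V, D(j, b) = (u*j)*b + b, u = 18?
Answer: 1682802/396799 ≈ 4.2409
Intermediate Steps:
D(j, b) = b + 18*b*j (D(j, b) = (18*j)*b + b = 18*b*j + b = b + 18*b*j)
s = -3 (s = -13 + 10 = -3)
I(V) = -2*V (I(V) = 2*(-V) = -2*V)
I(s)*(125/D(-13, 13) - 196/(-262)) = (-2*(-3))*(125/((13*(1 + 18*(-13)))) - 196/(-262)) = 6*(125/((13*(1 - 234))) - 196*(-1/262)) = 6*(125/((13*(-233))) + 98/131) = 6*(125/(-3029) + 98/131) = 6*(125*(-1/3029) + 98/131) = 6*(-125/3029 + 98/131) = 6*(280467/396799) = 1682802/396799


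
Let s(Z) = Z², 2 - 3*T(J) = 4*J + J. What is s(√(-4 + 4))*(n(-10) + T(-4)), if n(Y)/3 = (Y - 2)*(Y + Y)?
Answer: 0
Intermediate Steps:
T(J) = ⅔ - 5*J/3 (T(J) = ⅔ - (4*J + J)/3 = ⅔ - 5*J/3)
n(Y) = 6*Y*(-2 + Y) (n(Y) = 3*((Y - 2)*(Y + Y)) = 3*((-2 + Y)*(2*Y)) = 3*(2*Y*(-2 + Y)) = 6*Y*(-2 + Y))
s(√(-4 + 4))*(n(-10) + T(-4)) = (√(-4 + 4))²*(6*(-10)*(-2 - 10) + (⅔ - 5/3*(-4))) = (√0)²*(6*(-10)*(-12) + (⅔ + 20/3)) = 0²*(720 + 22/3) = 0*(2182/3) = 0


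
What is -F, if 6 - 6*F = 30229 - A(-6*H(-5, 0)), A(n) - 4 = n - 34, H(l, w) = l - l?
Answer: 30253/6 ≈ 5042.2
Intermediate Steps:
H(l, w) = 0
A(n) = -30 + n (A(n) = 4 + (n - 34) = 4 + (-34 + n) = -30 + n)
F = -30253/6 (F = 1 - (30229 - (-30 - 6*0))/6 = 1 - (30229 - (-30 + 0))/6 = 1 - (30229 - 1*(-30))/6 = 1 - (30229 + 30)/6 = 1 - ⅙*30259 = 1 - 30259/6 = -30253/6 ≈ -5042.2)
-F = -1*(-30253/6) = 30253/6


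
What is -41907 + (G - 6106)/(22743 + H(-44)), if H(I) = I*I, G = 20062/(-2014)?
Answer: -1041468571744/24851753 ≈ -41907.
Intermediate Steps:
G = -10031/1007 (G = 20062*(-1/2014) = -10031/1007 ≈ -9.9613)
H(I) = I²
-41907 + (G - 6106)/(22743 + H(-44)) = -41907 + (-10031/1007 - 6106)/(22743 + (-44)²) = -41907 - 6158773/(1007*(22743 + 1936)) = -41907 - 6158773/1007/24679 = -41907 - 6158773/1007*1/24679 = -41907 - 6158773/24851753 = -1041468571744/24851753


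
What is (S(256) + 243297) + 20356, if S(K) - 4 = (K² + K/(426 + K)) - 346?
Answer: 112136955/341 ≈ 3.2885e+5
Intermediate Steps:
S(K) = -342 + K² + K/(426 + K) (S(K) = 4 + ((K² + K/(426 + K)) - 346) = 4 + (-346 + K² + K/(426 + K)) = -342 + K² + K/(426 + K))
(S(256) + 243297) + 20356 = ((-145692 + 256³ - 341*256 + 426*256²)/(426 + 256) + 243297) + 20356 = ((-145692 + 16777216 - 87296 + 426*65536)/682 + 243297) + 20356 = ((-145692 + 16777216 - 87296 + 27918336)/682 + 243297) + 20356 = ((1/682)*44462564 + 243297) + 20356 = (22231282/341 + 243297) + 20356 = 105195559/341 + 20356 = 112136955/341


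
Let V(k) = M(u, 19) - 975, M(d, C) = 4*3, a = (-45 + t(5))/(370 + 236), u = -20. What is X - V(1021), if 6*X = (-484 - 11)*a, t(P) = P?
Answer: 97813/101 ≈ 968.45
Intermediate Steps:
a = -20/303 (a = (-45 + 5)/(370 + 236) = -40/606 = -40*1/606 = -20/303 ≈ -0.066007)
M(d, C) = 12
V(k) = -963 (V(k) = 12 - 975 = -963)
X = 550/101 (X = ((-484 - 11)*(-20/303))/6 = (-495*(-20/303))/6 = (1/6)*(3300/101) = 550/101 ≈ 5.4455)
X - V(1021) = 550/101 - 1*(-963) = 550/101 + 963 = 97813/101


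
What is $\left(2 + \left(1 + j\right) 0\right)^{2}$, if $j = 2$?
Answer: $4$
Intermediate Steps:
$\left(2 + \left(1 + j\right) 0\right)^{2} = \left(2 + \left(1 + 2\right) 0\right)^{2} = \left(2 + 3 \cdot 0\right)^{2} = \left(2 + 0\right)^{2} = 2^{2} = 4$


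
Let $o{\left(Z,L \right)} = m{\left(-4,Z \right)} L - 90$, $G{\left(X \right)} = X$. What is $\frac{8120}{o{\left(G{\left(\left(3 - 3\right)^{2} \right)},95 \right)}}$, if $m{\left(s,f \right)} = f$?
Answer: $- \frac{812}{9} \approx -90.222$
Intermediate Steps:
$o{\left(Z,L \right)} = -90 + L Z$ ($o{\left(Z,L \right)} = Z L - 90 = L Z - 90 = -90 + L Z$)
$\frac{8120}{o{\left(G{\left(\left(3 - 3\right)^{2} \right)},95 \right)}} = \frac{8120}{-90 + 95 \left(3 - 3\right)^{2}} = \frac{8120}{-90 + 95 \cdot 0^{2}} = \frac{8120}{-90 + 95 \cdot 0} = \frac{8120}{-90 + 0} = \frac{8120}{-90} = 8120 \left(- \frac{1}{90}\right) = - \frac{812}{9}$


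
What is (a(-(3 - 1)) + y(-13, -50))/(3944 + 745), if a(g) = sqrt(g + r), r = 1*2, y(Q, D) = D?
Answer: -50/4689 ≈ -0.010663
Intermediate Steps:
r = 2
a(g) = sqrt(2 + g) (a(g) = sqrt(g + 2) = sqrt(2 + g))
(a(-(3 - 1)) + y(-13, -50))/(3944 + 745) = (sqrt(2 - (3 - 1)) - 50)/(3944 + 745) = (sqrt(2 - 1*2) - 50)/4689 = (sqrt(2 - 2) - 50)*(1/4689) = (sqrt(0) - 50)*(1/4689) = (0 - 50)*(1/4689) = -50*1/4689 = -50/4689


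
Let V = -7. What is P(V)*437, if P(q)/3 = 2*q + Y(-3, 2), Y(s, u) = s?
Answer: -22287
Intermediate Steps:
P(q) = -9 + 6*q (P(q) = 3*(2*q - 3) = 3*(-3 + 2*q) = -9 + 6*q)
P(V)*437 = (-9 + 6*(-7))*437 = (-9 - 42)*437 = -51*437 = -22287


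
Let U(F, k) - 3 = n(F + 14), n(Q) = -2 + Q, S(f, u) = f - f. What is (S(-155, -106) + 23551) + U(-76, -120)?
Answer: 23490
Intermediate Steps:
S(f, u) = 0
U(F, k) = 15 + F (U(F, k) = 3 + (-2 + (F + 14)) = 3 + (-2 + (14 + F)) = 3 + (12 + F) = 15 + F)
(S(-155, -106) + 23551) + U(-76, -120) = (0 + 23551) + (15 - 76) = 23551 - 61 = 23490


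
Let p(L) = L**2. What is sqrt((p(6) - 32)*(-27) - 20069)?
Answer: I*sqrt(20177) ≈ 142.05*I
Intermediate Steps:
sqrt((p(6) - 32)*(-27) - 20069) = sqrt((6**2 - 32)*(-27) - 20069) = sqrt((36 - 32)*(-27) - 20069) = sqrt(4*(-27) - 20069) = sqrt(-108 - 20069) = sqrt(-20177) = I*sqrt(20177)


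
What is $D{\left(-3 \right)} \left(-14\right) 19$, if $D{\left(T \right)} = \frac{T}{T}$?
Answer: $-266$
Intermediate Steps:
$D{\left(T \right)} = 1$
$D{\left(-3 \right)} \left(-14\right) 19 = 1 \left(-14\right) 19 = \left(-14\right) 19 = -266$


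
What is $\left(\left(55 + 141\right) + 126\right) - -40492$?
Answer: $40814$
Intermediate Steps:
$\left(\left(55 + 141\right) + 126\right) - -40492 = \left(196 + 126\right) + 40492 = 322 + 40492 = 40814$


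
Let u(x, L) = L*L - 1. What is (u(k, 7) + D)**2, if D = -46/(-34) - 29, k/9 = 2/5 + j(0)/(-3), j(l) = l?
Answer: 119716/289 ≈ 414.24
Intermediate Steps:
k = 18/5 (k = 9*(2/5 + 0/(-3)) = 9*(2*(1/5) + 0*(-1/3)) = 9*(2/5 + 0) = 9*(2/5) = 18/5 ≈ 3.6000)
u(x, L) = -1 + L**2 (u(x, L) = L**2 - 1 = -1 + L**2)
D = -470/17 (D = -46*(-1/34) - 29 = 23/17 - 29 = -470/17 ≈ -27.647)
(u(k, 7) + D)**2 = ((-1 + 7**2) - 470/17)**2 = ((-1 + 49) - 470/17)**2 = (48 - 470/17)**2 = (346/17)**2 = 119716/289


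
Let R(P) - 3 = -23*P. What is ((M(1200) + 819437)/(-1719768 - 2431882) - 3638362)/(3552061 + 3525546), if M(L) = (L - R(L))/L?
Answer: -140513548062893/273337182340000 ≈ -0.51407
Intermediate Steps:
R(P) = 3 - 23*P
M(L) = (-3 + 24*L)/L (M(L) = (L - (3 - 23*L))/L = (L + (-3 + 23*L))/L = (-3 + 24*L)/L)
((M(1200) + 819437)/(-1719768 - 2431882) - 3638362)/(3552061 + 3525546) = (((24 - 3/1200) + 819437)/(-1719768 - 2431882) - 3638362)/(3552061 + 3525546) = (((24 - 3*1/1200) + 819437)/(-4151650) - 3638362)/7077607 = (((24 - 1/400) + 819437)*(-1/4151650) - 3638362)*(1/7077607) = ((9599/400 + 819437)*(-1/4151650) - 3638362)*(1/7077607) = ((327784399/400)*(-1/4151650) - 3638362)*(1/7077607) = (-7622893/38620000 - 3638362)*(1/7077607) = -140513548062893/38620000*1/7077607 = -140513548062893/273337182340000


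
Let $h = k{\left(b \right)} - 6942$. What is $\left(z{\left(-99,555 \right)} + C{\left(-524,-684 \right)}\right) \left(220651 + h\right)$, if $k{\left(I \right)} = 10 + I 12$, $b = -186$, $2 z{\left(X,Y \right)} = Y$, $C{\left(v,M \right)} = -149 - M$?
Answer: $\frac{343666375}{2} \approx 1.7183 \cdot 10^{8}$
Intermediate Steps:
$z{\left(X,Y \right)} = \frac{Y}{2}$
$k{\left(I \right)} = 10 + 12 I$
$h = -9164$ ($h = \left(10 + 12 \left(-186\right)\right) - 6942 = \left(10 - 2232\right) - 6942 = -2222 - 6942 = -9164$)
$\left(z{\left(-99,555 \right)} + C{\left(-524,-684 \right)}\right) \left(220651 + h\right) = \left(\frac{1}{2} \cdot 555 - -535\right) \left(220651 - 9164\right) = \left(\frac{555}{2} + \left(-149 + 684\right)\right) 211487 = \left(\frac{555}{2} + 535\right) 211487 = \frac{1625}{2} \cdot 211487 = \frac{343666375}{2}$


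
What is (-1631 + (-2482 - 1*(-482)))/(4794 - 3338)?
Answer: -3631/1456 ≈ -2.4938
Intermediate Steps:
(-1631 + (-2482 - 1*(-482)))/(4794 - 3338) = (-1631 + (-2482 + 482))/1456 = (-1631 - 2000)*(1/1456) = -3631*1/1456 = -3631/1456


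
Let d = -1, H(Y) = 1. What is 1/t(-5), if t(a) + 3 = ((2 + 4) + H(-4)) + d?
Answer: ⅓ ≈ 0.33333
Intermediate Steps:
t(a) = 3 (t(a) = -3 + (((2 + 4) + 1) - 1) = -3 + ((6 + 1) - 1) = -3 + (7 - 1) = -3 + 6 = 3)
1/t(-5) = 1/3 = ⅓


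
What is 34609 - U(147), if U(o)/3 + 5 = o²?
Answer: -30203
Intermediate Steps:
U(o) = -15 + 3*o²
34609 - U(147) = 34609 - (-15 + 3*147²) = 34609 - (-15 + 3*21609) = 34609 - (-15 + 64827) = 34609 - 1*64812 = 34609 - 64812 = -30203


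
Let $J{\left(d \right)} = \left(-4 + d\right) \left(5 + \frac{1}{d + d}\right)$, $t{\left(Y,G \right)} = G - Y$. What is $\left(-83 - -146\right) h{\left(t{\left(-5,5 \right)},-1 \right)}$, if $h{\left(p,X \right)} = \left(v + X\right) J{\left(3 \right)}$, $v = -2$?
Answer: $\frac{1953}{2} \approx 976.5$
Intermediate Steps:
$J{\left(d \right)} = \left(-4 + d\right) \left(5 + \frac{1}{2 d}\right)$
$h{\left(p,X \right)} = \frac{31}{3} - \frac{31 X}{6}$ ($h{\left(p,X \right)} = \left(-2 + X\right) \left(- \frac{39}{2} - \frac{2}{3} + 5 \cdot 3\right) = \left(-2 + X\right) \left(- \frac{39}{2} - \frac{2}{3} + 15\right) = \left(-2 + X\right) \left(- \frac{31}{6}\right) = \frac{31}{3} - \frac{31 X}{6}$)
$\left(-83 - -146\right) h{\left(t{\left(-5,5 \right)},-1 \right)} = \left(-83 - -146\right) \left(\frac{31}{3} - - \frac{31}{6}\right) = \left(-83 + 146\right) \left(\frac{31}{3} + \frac{31}{6}\right) = 63 \cdot \frac{31}{2} = \frac{1953}{2}$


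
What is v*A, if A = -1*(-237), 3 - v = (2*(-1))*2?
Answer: 1659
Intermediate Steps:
v = 7 (v = 3 - 2*(-1)*2 = 3 - (-2)*2 = 3 - 1*(-4) = 3 + 4 = 7)
A = 237
v*A = 7*237 = 1659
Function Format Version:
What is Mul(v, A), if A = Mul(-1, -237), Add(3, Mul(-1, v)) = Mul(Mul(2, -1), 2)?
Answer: 1659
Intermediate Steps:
v = 7 (v = Add(3, Mul(-1, Mul(Mul(2, -1), 2))) = Add(3, Mul(-1, Mul(-2, 2))) = Add(3, Mul(-1, -4)) = Add(3, 4) = 7)
A = 237
Mul(v, A) = Mul(7, 237) = 1659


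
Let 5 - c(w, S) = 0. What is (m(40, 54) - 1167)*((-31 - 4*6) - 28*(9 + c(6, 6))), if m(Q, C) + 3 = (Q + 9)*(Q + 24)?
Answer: -878802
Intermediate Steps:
c(w, S) = 5 (c(w, S) = 5 - 1*0 = 5 + 0 = 5)
m(Q, C) = -3 + (9 + Q)*(24 + Q) (m(Q, C) = -3 + (Q + 9)*(Q + 24) = -3 + (9 + Q)*(24 + Q))
(m(40, 54) - 1167)*((-31 - 4*6) - 28*(9 + c(6, 6))) = ((213 + 40² + 33*40) - 1167)*((-31 - 4*6) - 28*(9 + 5)) = ((213 + 1600 + 1320) - 1167)*((-31 - 24) - 28*14) = (3133 - 1167)*(-55 - 392) = 1966*(-447) = -878802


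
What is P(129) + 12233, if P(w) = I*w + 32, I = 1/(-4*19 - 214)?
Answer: 3556721/290 ≈ 12265.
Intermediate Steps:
I = -1/290 (I = 1/(-76 - 214) = 1/(-290) = -1/290 ≈ -0.0034483)
P(w) = 32 - w/290 (P(w) = -w/290 + 32 = 32 - w/290)
P(129) + 12233 = (32 - 1/290*129) + 12233 = (32 - 129/290) + 12233 = 9151/290 + 12233 = 3556721/290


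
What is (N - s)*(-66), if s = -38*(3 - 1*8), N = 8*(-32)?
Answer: 29436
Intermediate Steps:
N = -256
s = 190 (s = -38*(3 - 8) = -38*(-5) = 190)
(N - s)*(-66) = (-256 - 1*190)*(-66) = (-256 - 190)*(-66) = -446*(-66) = 29436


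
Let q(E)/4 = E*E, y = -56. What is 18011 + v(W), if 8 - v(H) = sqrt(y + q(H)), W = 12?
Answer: 18019 - 2*sqrt(130) ≈ 17996.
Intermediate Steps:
q(E) = 4*E**2 (q(E) = 4*(E*E) = 4*E**2)
v(H) = 8 - sqrt(-56 + 4*H**2)
18011 + v(W) = 18011 + (8 - 2*sqrt(-14 + 12**2)) = 18011 + (8 - 2*sqrt(-14 + 144)) = 18011 + (8 - 2*sqrt(130)) = 18019 - 2*sqrt(130)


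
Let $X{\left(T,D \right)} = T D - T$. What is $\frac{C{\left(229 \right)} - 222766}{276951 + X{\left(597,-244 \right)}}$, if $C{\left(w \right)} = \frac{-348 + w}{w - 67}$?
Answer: $- \frac{36088211}{21171132} \approx -1.7046$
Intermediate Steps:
$X{\left(T,D \right)} = - T + D T$ ($X{\left(T,D \right)} = D T - T = - T + D T$)
$C{\left(w \right)} = \frac{-348 + w}{-67 + w}$
$\frac{C{\left(229 \right)} - 222766}{276951 + X{\left(597,-244 \right)}} = \frac{\frac{-348 + 229}{-67 + 229} - 222766}{276951 + 597 \left(-1 - 244\right)} = \frac{\frac{1}{162} \left(-119\right) - 222766}{276951 + 597 \left(-245\right)} = \frac{\frac{1}{162} \left(-119\right) - 222766}{276951 - 146265} = \frac{- \frac{119}{162} - 222766}{130686} = \left(- \frac{36088211}{162}\right) \frac{1}{130686} = - \frac{36088211}{21171132}$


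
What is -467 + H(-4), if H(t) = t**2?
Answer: -451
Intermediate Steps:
-467 + H(-4) = -467 + (-4)**2 = -467 + 16 = -451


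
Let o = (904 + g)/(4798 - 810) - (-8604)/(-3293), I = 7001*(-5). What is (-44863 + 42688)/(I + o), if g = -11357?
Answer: 28563152700/459771336901 ≈ 0.062125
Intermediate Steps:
I = -35005
o = -68734481/13132484 (o = (904 - 11357)/(4798 - 810) - (-8604)/(-3293) = -10453/3988 - (-8604)*(-1)/3293 = -10453*1/3988 - 1*8604/3293 = -10453/3988 - 8604/3293 = -68734481/13132484 ≈ -5.2339)
(-44863 + 42688)/(I + o) = (-44863 + 42688)/(-35005 - 68734481/13132484) = -2175/(-459771336901/13132484) = -2175*(-13132484/459771336901) = 28563152700/459771336901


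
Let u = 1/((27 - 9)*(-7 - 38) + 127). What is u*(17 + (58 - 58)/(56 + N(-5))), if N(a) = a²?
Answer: -17/683 ≈ -0.024890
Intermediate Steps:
u = -1/683 (u = 1/(18*(-45) + 127) = 1/(-810 + 127) = 1/(-683) = -1/683 ≈ -0.0014641)
u*(17 + (58 - 58)/(56 + N(-5))) = -(17 + (58 - 58)/(56 + (-5)²))/683 = -(17 + 0/(56 + 25))/683 = -(17 + 0/81)/683 = -(17 + 0*(1/81))/683 = -(17 + 0)/683 = -1/683*17 = -17/683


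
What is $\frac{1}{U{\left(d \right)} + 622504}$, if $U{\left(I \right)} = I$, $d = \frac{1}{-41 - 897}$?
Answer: $\frac{938}{583908751} \approx 1.6064 \cdot 10^{-6}$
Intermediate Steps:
$d = - \frac{1}{938}$ ($d = \frac{1}{-938} = - \frac{1}{938} \approx -0.0010661$)
$\frac{1}{U{\left(d \right)} + 622504} = \frac{1}{- \frac{1}{938} + 622504} = \frac{1}{\frac{583908751}{938}} = \frac{938}{583908751}$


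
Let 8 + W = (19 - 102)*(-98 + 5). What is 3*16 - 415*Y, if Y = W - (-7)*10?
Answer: -3229067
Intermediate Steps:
W = 7711 (W = -8 + (19 - 102)*(-98 + 5) = -8 - 83*(-93) = -8 + 7719 = 7711)
Y = 7781 (Y = 7711 - (-7)*10 = 7711 - 1*(-70) = 7711 + 70 = 7781)
3*16 - 415*Y = 3*16 - 415*7781 = 48 - 3229115 = -3229067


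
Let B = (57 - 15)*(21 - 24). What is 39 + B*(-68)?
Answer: 8607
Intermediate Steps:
B = -126 (B = 42*(-3) = -126)
39 + B*(-68) = 39 - 126*(-68) = 39 + 8568 = 8607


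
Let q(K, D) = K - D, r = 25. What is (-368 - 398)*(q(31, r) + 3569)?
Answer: -2738450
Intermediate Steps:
(-368 - 398)*(q(31, r) + 3569) = (-368 - 398)*((31 - 1*25) + 3569) = -766*((31 - 25) + 3569) = -766*(6 + 3569) = -766*3575 = -2738450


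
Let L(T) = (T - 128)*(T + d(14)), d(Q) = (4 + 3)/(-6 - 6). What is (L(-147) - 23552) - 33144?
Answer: -193327/12 ≈ -16111.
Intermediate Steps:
d(Q) = -7/12 (d(Q) = 7/(-12) = 7*(-1/12) = -7/12)
L(T) = (-128 + T)*(-7/12 + T) (L(T) = (T - 128)*(T - 7/12) = (-128 + T)*(-7/12 + T))
(L(-147) - 23552) - 33144 = ((224/3 + (-147)**2 - 1543/12*(-147)) - 23552) - 33144 = ((224/3 + 21609 + 75607/4) - 23552) - 33144 = (487025/12 - 23552) - 33144 = 204401/12 - 33144 = -193327/12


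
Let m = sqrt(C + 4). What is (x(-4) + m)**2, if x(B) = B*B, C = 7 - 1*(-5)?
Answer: 400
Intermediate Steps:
C = 12 (C = 7 + 5 = 12)
m = 4 (m = sqrt(12 + 4) = sqrt(16) = 4)
x(B) = B**2
(x(-4) + m)**2 = ((-4)**2 + 4)**2 = (16 + 4)**2 = 20**2 = 400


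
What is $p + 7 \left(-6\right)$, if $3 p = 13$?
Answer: $- \frac{113}{3} \approx -37.667$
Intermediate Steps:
$p = \frac{13}{3}$ ($p = \frac{1}{3} \cdot 13 = \frac{13}{3} \approx 4.3333$)
$p + 7 \left(-6\right) = \frac{13}{3} + 7 \left(-6\right) = \frac{13}{3} - 42 = - \frac{113}{3}$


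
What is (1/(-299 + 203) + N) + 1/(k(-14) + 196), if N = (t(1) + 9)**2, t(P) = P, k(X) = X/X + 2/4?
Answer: 3791797/37920 ≈ 99.995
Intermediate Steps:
k(X) = 3/2 (k(X) = 1 + 2*(1/4) = 1 + 1/2 = 3/2)
N = 100 (N = (1 + 9)**2 = 10**2 = 100)
(1/(-299 + 203) + N) + 1/(k(-14) + 196) = (1/(-299 + 203) + 100) + 1/(3/2 + 196) = (1/(-96) + 100) + 1/(395/2) = (-1/96 + 100) + 2/395 = 9599/96 + 2/395 = 3791797/37920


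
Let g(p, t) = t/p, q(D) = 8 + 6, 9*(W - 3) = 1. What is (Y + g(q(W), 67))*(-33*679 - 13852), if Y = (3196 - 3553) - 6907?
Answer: 3684965911/14 ≈ 2.6321e+8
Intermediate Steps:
W = 28/9 (W = 3 + (⅑)*1 = 3 + ⅑ = 28/9 ≈ 3.1111)
q(D) = 14
Y = -7264 (Y = -357 - 6907 = -7264)
(Y + g(q(W), 67))*(-33*679 - 13852) = (-7264 + 67/14)*(-33*679 - 13852) = (-7264 + 67*(1/14))*(-22407 - 13852) = (-7264 + 67/14)*(-36259) = -101629/14*(-36259) = 3684965911/14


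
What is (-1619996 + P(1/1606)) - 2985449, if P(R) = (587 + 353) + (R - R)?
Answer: -4604505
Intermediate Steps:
P(R) = 940 (P(R) = 940 + 0 = 940)
(-1619996 + P(1/1606)) - 2985449 = (-1619996 + 940) - 2985449 = -1619056 - 2985449 = -4604505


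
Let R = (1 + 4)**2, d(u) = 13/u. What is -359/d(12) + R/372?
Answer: -1602251/4836 ≈ -331.32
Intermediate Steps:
R = 25 (R = 5**2 = 25)
-359/d(12) + R/372 = -359/(13/12) + 25/372 = -359/(13*(1/12)) + 25*(1/372) = -359/13/12 + 25/372 = -359*12/13 + 25/372 = -4308/13 + 25/372 = -1602251/4836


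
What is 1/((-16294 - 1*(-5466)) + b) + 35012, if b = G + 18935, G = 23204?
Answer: 1096260733/31311 ≈ 35012.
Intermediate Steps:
b = 42139 (b = 23204 + 18935 = 42139)
1/((-16294 - 1*(-5466)) + b) + 35012 = 1/((-16294 - 1*(-5466)) + 42139) + 35012 = 1/((-16294 + 5466) + 42139) + 35012 = 1/(-10828 + 42139) + 35012 = 1/31311 + 35012 = 1096260733/31311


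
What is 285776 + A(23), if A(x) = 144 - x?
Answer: 285897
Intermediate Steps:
285776 + A(23) = 285776 + (144 - 1*23) = 285776 + (144 - 23) = 285776 + 121 = 285897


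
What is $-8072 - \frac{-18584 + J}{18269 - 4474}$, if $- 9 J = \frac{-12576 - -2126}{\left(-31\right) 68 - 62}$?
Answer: $- \frac{217436582123}{26941635} \approx -8070.7$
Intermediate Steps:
$J = - \frac{1045}{1953}$ ($J = - \frac{\left(-12576 - -2126\right) \frac{1}{\left(-31\right) 68 - 62}}{9} = - \frac{\left(-12576 + 2126\right) \frac{1}{-2108 - 62}}{9} = - \frac{\left(-10450\right) \frac{1}{-2170}}{9} = - \frac{\left(-10450\right) \left(- \frac{1}{2170}\right)}{9} = \left(- \frac{1}{9}\right) \frac{1045}{217} = - \frac{1045}{1953} \approx -0.53507$)
$-8072 - \frac{-18584 + J}{18269 - 4474} = -8072 - \frac{-18584 - \frac{1045}{1953}}{18269 - 4474} = -8072 - - \frac{36295597}{1953 \cdot 13795} = -8072 - \left(- \frac{36295597}{1953}\right) \frac{1}{13795} = -8072 - - \frac{36295597}{26941635} = -8072 + \frac{36295597}{26941635} = - \frac{217436582123}{26941635}$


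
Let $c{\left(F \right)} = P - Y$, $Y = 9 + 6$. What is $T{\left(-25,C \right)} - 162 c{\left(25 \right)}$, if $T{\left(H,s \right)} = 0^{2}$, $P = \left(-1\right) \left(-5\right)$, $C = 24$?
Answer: $1620$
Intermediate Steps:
$P = 5$
$T{\left(H,s \right)} = 0$
$Y = 15$
$c{\left(F \right)} = -10$ ($c{\left(F \right)} = 5 - 15 = -10$)
$T{\left(-25,C \right)} - 162 c{\left(25 \right)} = 0 - -1620 = 0 + 1620 = 1620$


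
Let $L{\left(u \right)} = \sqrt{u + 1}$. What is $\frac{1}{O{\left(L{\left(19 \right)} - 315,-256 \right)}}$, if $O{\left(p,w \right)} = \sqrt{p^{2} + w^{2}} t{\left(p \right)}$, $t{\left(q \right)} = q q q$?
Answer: $\frac{1}{15 \left(-6254955 + 119078 \sqrt{5}\right) \sqrt{18309 - 140 \sqrt{5}}} \approx -8.2983 \cdot 10^{-11}$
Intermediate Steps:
$t{\left(q \right)} = q^{3}$ ($t{\left(q \right)} = q^{2} q = q^{3}$)
$L{\left(u \right)} = \sqrt{1 + u}$
$O{\left(p,w \right)} = p^{3} \sqrt{p^{2} + w^{2}}$ ($O{\left(p,w \right)} = \sqrt{p^{2} + w^{2}} p^{3} = p^{3} \sqrt{p^{2} + w^{2}}$)
$\frac{1}{O{\left(L{\left(19 \right)} - 315,-256 \right)}} = \frac{1}{\left(\sqrt{1 + 19} - 315\right)^{3} \sqrt{\left(\sqrt{1 + 19} - 315\right)^{2} + \left(-256\right)^{2}}} = \frac{1}{\left(\sqrt{20} - 315\right)^{3} \sqrt{\left(\sqrt{20} - 315\right)^{2} + 65536}} = \frac{1}{\left(2 \sqrt{5} - 315\right)^{3} \sqrt{\left(2 \sqrt{5} - 315\right)^{2} + 65536}} = \frac{1}{\left(-315 + 2 \sqrt{5}\right)^{3} \sqrt{\left(-315 + 2 \sqrt{5}\right)^{2} + 65536}} = \frac{1}{\left(-315 + 2 \sqrt{5}\right)^{3} \sqrt{65536 + \left(-315 + 2 \sqrt{5}\right)^{2}}}$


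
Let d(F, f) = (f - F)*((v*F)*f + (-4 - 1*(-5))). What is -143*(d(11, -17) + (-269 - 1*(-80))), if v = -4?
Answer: 3026023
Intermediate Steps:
d(F, f) = (1 - 4*F*f)*(f - F) (d(F, f) = (f - F)*((-4*F)*f + (-4 - 1*(-5))) = (f - F)*(-4*F*f + (-4 + 5)) = (f - F)*(-4*F*f + 1) = (f - F)*(1 - 4*F*f) = (1 - 4*F*f)*(f - F))
-143*(d(11, -17) + (-269 - 1*(-80))) = -143*((-17 - 1*11 - 4*11*(-17)² + 4*(-17)*11²) + (-269 - 1*(-80))) = -143*((-17 - 11 - 4*11*289 + 4*(-17)*121) + (-269 + 80)) = -143*((-17 - 11 - 12716 - 8228) - 189) = -143*(-20972 - 189) = -143*(-21161) = 3026023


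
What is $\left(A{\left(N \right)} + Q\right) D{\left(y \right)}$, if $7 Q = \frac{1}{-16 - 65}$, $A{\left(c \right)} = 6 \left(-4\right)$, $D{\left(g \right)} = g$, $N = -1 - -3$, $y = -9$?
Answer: $\frac{13609}{63} \approx 216.02$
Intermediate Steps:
$N = 2$ ($N = -1 + 3 = 2$)
$A{\left(c \right)} = -24$
$Q = - \frac{1}{567}$ ($Q = \frac{1}{7 \left(-16 - 65\right)} = \frac{1}{7 \left(-81\right)} = \frac{1}{7} \left(- \frac{1}{81}\right) = - \frac{1}{567} \approx -0.0017637$)
$\left(A{\left(N \right)} + Q\right) D{\left(y \right)} = \left(-24 - \frac{1}{567}\right) \left(-9\right) = \left(- \frac{13609}{567}\right) \left(-9\right) = \frac{13609}{63}$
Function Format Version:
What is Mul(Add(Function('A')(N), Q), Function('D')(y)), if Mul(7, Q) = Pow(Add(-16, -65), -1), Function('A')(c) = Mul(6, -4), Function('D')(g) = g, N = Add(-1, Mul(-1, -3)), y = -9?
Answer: Rational(13609, 63) ≈ 216.02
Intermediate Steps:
N = 2 (N = Add(-1, 3) = 2)
Function('A')(c) = -24
Q = Rational(-1, 567) (Q = Mul(Rational(1, 7), Pow(Add(-16, -65), -1)) = Mul(Rational(1, 7), Pow(-81, -1)) = Mul(Rational(1, 7), Rational(-1, 81)) = Rational(-1, 567) ≈ -0.0017637)
Mul(Add(Function('A')(N), Q), Function('D')(y)) = Mul(Add(-24, Rational(-1, 567)), -9) = Mul(Rational(-13609, 567), -9) = Rational(13609, 63)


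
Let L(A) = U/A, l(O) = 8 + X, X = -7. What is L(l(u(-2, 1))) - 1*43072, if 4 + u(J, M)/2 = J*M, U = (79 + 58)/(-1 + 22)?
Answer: -904375/21 ≈ -43066.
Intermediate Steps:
U = 137/21 ≈ 6.5238
u(J, M) = -8 + 2*J*M (u(J, M) = -8 + 2*(J*M) = -8 + 2*J*M)
l(O) = 1 (l(O) = 8 - 7 = 1)
L(A) = 137/(21*A)
L(l(u(-2, 1))) - 1*43072 = (137/21)/1 - 1*43072 = (137/21)*1 - 43072 = 137/21 - 43072 = -904375/21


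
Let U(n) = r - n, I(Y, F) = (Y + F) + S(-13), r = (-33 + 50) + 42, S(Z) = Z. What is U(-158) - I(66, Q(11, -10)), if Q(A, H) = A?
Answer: 153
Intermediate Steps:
r = 59 (r = 17 + 42 = 59)
I(Y, F) = -13 + F + Y (I(Y, F) = (Y + F) - 13 = (F + Y) - 13 = -13 + F + Y)
U(n) = 59 - n
U(-158) - I(66, Q(11, -10)) = (59 - 1*(-158)) - (-13 + 11 + 66) = (59 + 158) - 1*64 = 217 - 64 = 153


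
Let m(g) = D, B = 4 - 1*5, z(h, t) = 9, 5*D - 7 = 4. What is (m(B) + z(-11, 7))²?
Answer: 3136/25 ≈ 125.44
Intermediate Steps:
D = 11/5 (D = 7/5 + (⅕)*4 = 7/5 + ⅘ = 11/5 ≈ 2.2000)
B = -1 (B = 4 - 5 = -1)
m(g) = 11/5
(m(B) + z(-11, 7))² = (11/5 + 9)² = (56/5)² = 3136/25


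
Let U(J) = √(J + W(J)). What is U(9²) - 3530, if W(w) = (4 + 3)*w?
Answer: -3530 + 18*√2 ≈ -3504.5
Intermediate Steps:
W(w) = 7*w
U(J) = 2*√2*√J (U(J) = √(J + 7*J) = √(8*J) = 2*√2*√J)
U(9²) - 3530 = 2*√2*√(9²) - 3530 = 2*√2*√81 - 3530 = 2*√2*9 - 3530 = 18*√2 - 3530 = -3530 + 18*√2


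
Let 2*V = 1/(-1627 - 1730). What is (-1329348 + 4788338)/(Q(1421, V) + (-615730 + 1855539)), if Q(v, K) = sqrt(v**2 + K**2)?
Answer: 193315539110382666360/69290177300739923039 - 23223658860*sqrt(91022933872837)/69290177300739923039 ≈ 2.7867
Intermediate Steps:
V = -1/6714 (V = 1/(2*(-1627 - 1730)) = (1/2)/(-3357) = (1/2)*(-1/3357) = -1/6714 ≈ -0.00014894)
Q(v, K) = sqrt(K**2 + v**2)
(-1329348 + 4788338)/(Q(1421, V) + (-615730 + 1855539)) = (-1329348 + 4788338)/(sqrt((-1/6714)**2 + 1421**2) + (-615730 + 1855539)) = 3458990/(sqrt(1/45077796 + 2019241) + 1239809) = 3458990/(sqrt(91022933872837/45077796) + 1239809) = 3458990/(sqrt(91022933872837)/6714 + 1239809) = 3458990/(1239809 + sqrt(91022933872837)/6714)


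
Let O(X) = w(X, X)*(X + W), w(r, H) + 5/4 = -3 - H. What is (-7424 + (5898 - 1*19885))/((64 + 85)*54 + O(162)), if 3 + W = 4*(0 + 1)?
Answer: 85644/76211 ≈ 1.1238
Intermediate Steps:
w(r, H) = -17/4 - H (w(r, H) = -5/4 + (-3 - H) = -17/4 - H)
W = 1 (W = -3 + 4*(0 + 1) = -3 + 4*1 = -3 + 4 = 1)
O(X) = (1 + X)*(-17/4 - X) (O(X) = (-17/4 - X)*(X + 1) = (-17/4 - X)*(1 + X) = (1 + X)*(-17/4 - X))
(-7424 + (5898 - 1*19885))/((64 + 85)*54 + O(162)) = (-7424 + (5898 - 1*19885))/((64 + 85)*54 - (1 + 162)*(17 + 4*162)/4) = (-7424 + (5898 - 19885))/(149*54 - ¼*163*(17 + 648)) = (-7424 - 13987)/(8046 - ¼*163*665) = -21411/(8046 - 108395/4) = -21411/(-76211/4) = -21411*(-4/76211) = 85644/76211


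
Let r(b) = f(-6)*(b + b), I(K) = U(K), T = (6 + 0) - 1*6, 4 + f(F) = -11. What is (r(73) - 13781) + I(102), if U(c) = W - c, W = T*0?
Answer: -16073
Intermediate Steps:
f(F) = -15 (f(F) = -4 - 11 = -15)
T = 0 (T = 6 - 6 = 0)
W = 0 (W = 0*0 = 0)
U(c) = -c (U(c) = 0 - c = -c)
I(K) = -K
r(b) = -30*b (r(b) = -15*(b + b) = -30*b)
(r(73) - 13781) + I(102) = (-30*73 - 13781) - 1*102 = (-2190 - 13781) - 102 = -15971 - 102 = -16073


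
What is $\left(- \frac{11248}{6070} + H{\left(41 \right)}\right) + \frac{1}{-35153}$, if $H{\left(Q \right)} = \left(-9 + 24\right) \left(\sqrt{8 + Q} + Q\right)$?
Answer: $\frac{76618632093}{106689355} \approx 718.15$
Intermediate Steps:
$H{\left(Q \right)} = 15 Q + 15 \sqrt{8 + Q}$ ($H{\left(Q \right)} = 15 \left(Q + \sqrt{8 + Q}\right) = 15 Q + 15 \sqrt{8 + Q}$)
$\left(- \frac{11248}{6070} + H{\left(41 \right)}\right) + \frac{1}{-35153} = \left(- \frac{11248}{6070} + \left(15 \cdot 41 + 15 \sqrt{8 + 41}\right)\right) + \frac{1}{-35153} = \left(\left(-11248\right) \frac{1}{6070} + \left(615 + 15 \sqrt{49}\right)\right) - \frac{1}{35153} = \left(- \frac{5624}{3035} + \left(615 + 15 \cdot 7\right)\right) - \frac{1}{35153} = \left(- \frac{5624}{3035} + \left(615 + 105\right)\right) - \frac{1}{35153} = \left(- \frac{5624}{3035} + 720\right) - \frac{1}{35153} = \frac{2179576}{3035} - \frac{1}{35153} = \frac{76618632093}{106689355}$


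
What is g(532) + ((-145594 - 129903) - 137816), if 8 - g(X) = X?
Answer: -413837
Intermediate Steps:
g(X) = 8 - X
g(532) + ((-145594 - 129903) - 137816) = (8 - 1*532) + ((-145594 - 129903) - 137816) = (8 - 532) + (-275497 - 137816) = -524 - 413313 = -413837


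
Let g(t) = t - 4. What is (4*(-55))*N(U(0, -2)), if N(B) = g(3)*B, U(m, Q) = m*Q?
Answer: 0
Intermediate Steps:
g(t) = -4 + t
U(m, Q) = Q*m
N(B) = -B (N(B) = (-4 + 3)*B = -B)
(4*(-55))*N(U(0, -2)) = (4*(-55))*(-(-2)*0) = -(-220)*0 = -220*0 = 0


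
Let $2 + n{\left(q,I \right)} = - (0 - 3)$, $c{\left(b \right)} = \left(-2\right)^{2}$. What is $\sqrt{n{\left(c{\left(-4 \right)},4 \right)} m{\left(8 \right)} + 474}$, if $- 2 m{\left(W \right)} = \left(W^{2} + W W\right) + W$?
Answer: $\sqrt{406} \approx 20.149$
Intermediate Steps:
$c{\left(b \right)} = 4$
$n{\left(q,I \right)} = 1$ ($n{\left(q,I \right)} = -2 - \left(0 - 3\right) = -2 - -3 = -2 + 3 = 1$)
$m{\left(W \right)} = - W^{2} - \frac{W}{2}$ ($m{\left(W \right)} = - \frac{\left(W^{2} + W W\right) + W}{2} = - \frac{\left(W^{2} + W^{2}\right) + W}{2} = - \frac{2 W^{2} + W}{2} = - \frac{W + 2 W^{2}}{2} = - W^{2} - \frac{W}{2}$)
$\sqrt{n{\left(c{\left(-4 \right)},4 \right)} m{\left(8 \right)} + 474} = \sqrt{1 \left(\left(-1\right) 8 \left(\frac{1}{2} + 8\right)\right) + 474} = \sqrt{1 \left(\left(-1\right) 8 \cdot \frac{17}{2}\right) + 474} = \sqrt{1 \left(-68\right) + 474} = \sqrt{-68 + 474} = \sqrt{406}$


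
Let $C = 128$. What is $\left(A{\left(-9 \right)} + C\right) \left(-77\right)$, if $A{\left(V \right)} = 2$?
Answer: $-10010$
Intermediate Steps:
$\left(A{\left(-9 \right)} + C\right) \left(-77\right) = \left(2 + 128\right) \left(-77\right) = 130 \left(-77\right) = -10010$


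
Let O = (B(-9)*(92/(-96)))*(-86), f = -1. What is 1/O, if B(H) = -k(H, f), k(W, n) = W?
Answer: 4/2967 ≈ 0.0013482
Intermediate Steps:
B(H) = -H
O = 2967/4 (O = ((-1*(-9))*(92/(-96)))*(-86) = (9*(92*(-1/96)))*(-86) = (9*(-23/24))*(-86) = -69/8*(-86) = 2967/4 ≈ 741.75)
1/O = 1/(2967/4) = 4/2967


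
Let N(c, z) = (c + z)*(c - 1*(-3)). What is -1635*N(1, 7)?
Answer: -52320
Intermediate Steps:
N(c, z) = (3 + c)*(c + z) (N(c, z) = (c + z)*(c + 3) = (c + z)*(3 + c) = (3 + c)*(c + z))
-1635*N(1, 7) = -1635*(1² + 3*1 + 3*7 + 1*7) = -1635*(1 + 3 + 21 + 7) = -1635*32 = -52320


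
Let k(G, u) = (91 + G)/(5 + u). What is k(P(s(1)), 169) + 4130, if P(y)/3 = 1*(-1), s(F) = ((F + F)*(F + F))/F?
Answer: 359354/87 ≈ 4130.5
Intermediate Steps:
s(F) = 4*F (s(F) = ((2*F)*(2*F))/F = (4*F**2)/F = 4*F)
P(y) = -3 (P(y) = 3*(1*(-1)) = 3*(-1) = -3)
k(G, u) = (91 + G)/(5 + u)
k(P(s(1)), 169) + 4130 = (91 - 3)/(5 + 169) + 4130 = 88/174 + 4130 = (1/174)*88 + 4130 = 44/87 + 4130 = 359354/87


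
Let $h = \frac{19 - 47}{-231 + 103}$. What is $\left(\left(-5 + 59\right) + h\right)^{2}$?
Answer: $\frac{3010225}{1024} \approx 2939.7$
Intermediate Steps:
$h = \frac{7}{32}$ ($h = - \frac{28}{-128} = \left(-28\right) \left(- \frac{1}{128}\right) = \frac{7}{32} \approx 0.21875$)
$\left(\left(-5 + 59\right) + h\right)^{2} = \left(\left(-5 + 59\right) + \frac{7}{32}\right)^{2} = \left(54 + \frac{7}{32}\right)^{2} = \left(\frac{1735}{32}\right)^{2} = \frac{3010225}{1024}$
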